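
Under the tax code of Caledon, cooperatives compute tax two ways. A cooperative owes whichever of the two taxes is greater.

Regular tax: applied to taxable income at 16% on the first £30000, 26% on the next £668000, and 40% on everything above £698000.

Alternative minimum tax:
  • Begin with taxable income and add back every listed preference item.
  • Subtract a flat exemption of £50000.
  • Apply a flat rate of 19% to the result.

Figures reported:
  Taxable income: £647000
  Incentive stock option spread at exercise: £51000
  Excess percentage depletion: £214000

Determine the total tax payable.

Regular tax:
  £30000 × 16% = £4800
  £617000 × 26% = £160420
  → £165220

Alternative minimum tax:
  Adjusted income: £647000 + £51000 + £214000 = £912000
  Less exemption £50000 → base £862000
  £862000 × 19% = £163780

£165220 > £163780, so the regular tax governs.

£165220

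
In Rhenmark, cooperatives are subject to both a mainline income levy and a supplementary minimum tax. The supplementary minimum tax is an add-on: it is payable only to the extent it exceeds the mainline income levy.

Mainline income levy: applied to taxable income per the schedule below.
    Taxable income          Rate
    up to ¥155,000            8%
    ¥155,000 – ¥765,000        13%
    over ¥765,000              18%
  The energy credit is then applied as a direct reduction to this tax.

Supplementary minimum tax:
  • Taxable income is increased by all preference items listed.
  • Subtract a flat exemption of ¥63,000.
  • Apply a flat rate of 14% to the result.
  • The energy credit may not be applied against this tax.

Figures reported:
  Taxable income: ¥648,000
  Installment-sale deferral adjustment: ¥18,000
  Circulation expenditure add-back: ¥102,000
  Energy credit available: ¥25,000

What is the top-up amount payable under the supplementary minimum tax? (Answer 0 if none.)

¥47,210

Mainline income levy:
  ¥155,000 × 8% = ¥12,400
  ¥493,000 × 13% = ¥64,090
  → ¥76,490
  Less energy credit ¥25,000 → ¥51,490

Supplementary minimum tax:
  Adjusted income: ¥648,000 + ¥18,000 + ¥102,000 = ¥768,000
  Less exemption ¥63,000 → base ¥705,000
  ¥705,000 × 14% = ¥98,700

Excess of supplementary minimum tax over mainline income levy: ¥98,700 − ¥51,490 = ¥47,210.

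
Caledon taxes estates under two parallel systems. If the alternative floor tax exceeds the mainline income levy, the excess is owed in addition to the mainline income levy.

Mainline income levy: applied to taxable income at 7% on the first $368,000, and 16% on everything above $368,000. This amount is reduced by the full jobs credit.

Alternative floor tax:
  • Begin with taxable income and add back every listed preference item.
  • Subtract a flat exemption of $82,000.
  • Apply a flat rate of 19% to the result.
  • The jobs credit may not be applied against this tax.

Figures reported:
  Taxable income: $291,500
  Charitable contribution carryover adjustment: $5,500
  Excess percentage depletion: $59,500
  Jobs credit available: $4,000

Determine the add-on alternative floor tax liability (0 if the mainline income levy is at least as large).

$35,750

Alternative floor tax:
  Adjusted income: $291,500 + $5,500 + $59,500 = $356,500
  Less exemption $82,000 → base $274,500
  $274,500 × 19% = $52,155

Mainline income levy:
  $291,500 × 7% = $20,405
  Less jobs credit $4,000 → $16,405

Excess of alternative floor tax over mainline income levy: $52,155 − $16,405 = $35,750.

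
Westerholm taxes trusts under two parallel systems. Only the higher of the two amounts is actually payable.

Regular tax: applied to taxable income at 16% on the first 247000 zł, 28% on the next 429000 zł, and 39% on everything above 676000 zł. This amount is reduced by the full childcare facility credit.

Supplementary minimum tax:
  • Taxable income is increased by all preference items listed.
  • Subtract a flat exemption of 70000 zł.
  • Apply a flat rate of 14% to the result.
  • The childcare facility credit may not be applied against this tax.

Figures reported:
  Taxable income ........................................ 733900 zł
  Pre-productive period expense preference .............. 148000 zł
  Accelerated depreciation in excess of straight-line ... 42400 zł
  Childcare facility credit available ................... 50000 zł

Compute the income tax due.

132221 zł

Regular tax:
  247000 zł × 16% = 39520 zł
  429000 zł × 28% = 120120 zł
  57900 zł × 39% = 22581 zł
  → 182221 zł
  Less childcare facility credit 50000 zł → 132221 zł

Supplementary minimum tax:
  Adjusted income: 733900 zł + 148000 zł + 42400 zł = 924300 zł
  Less exemption 70000 zł → base 854300 zł
  854300 zł × 14% = 119602 zł

132221 zł > 119602 zł, so the regular tax governs.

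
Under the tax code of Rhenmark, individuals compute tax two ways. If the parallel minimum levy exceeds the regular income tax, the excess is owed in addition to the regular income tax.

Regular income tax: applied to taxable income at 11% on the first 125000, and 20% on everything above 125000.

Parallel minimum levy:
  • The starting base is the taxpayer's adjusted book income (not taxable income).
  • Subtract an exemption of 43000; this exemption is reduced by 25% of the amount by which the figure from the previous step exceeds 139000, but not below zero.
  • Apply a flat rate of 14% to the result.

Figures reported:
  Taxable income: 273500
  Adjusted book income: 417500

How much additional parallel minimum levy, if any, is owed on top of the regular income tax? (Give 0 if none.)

15000

Regular income tax:
  125000 × 11% = 13750
  148500 × 20% = 29700
  → 43450

Parallel minimum levy:
  Base (adjusted book income): 417500
  Exemption: 25% × (417500 − 139000) = 69625 ≥ 43000, so the exemption is fully phased out
  Base: 417500 − 0 = 417500
  417500 × 14% = 58450

Excess of parallel minimum levy over regular income tax: 58450 − 43450 = 15000.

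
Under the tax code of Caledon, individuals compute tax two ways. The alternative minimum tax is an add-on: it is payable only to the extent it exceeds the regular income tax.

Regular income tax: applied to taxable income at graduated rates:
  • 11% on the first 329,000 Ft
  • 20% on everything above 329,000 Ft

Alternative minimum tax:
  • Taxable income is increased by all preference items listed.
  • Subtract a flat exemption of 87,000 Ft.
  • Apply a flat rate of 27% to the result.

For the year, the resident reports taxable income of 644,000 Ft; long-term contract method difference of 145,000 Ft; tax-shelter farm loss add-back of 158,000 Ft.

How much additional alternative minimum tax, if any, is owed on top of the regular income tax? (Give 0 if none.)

Alternative minimum tax:
  Adjusted income: 644,000 Ft + 145,000 Ft + 158,000 Ft = 947,000 Ft
  Less exemption 87,000 Ft → base 860,000 Ft
  860,000 Ft × 27% = 232,200 Ft

Regular income tax:
  329,000 Ft × 11% = 36,190 Ft
  315,000 Ft × 20% = 63,000 Ft
  → 99,190 Ft

Excess of alternative minimum tax over regular income tax: 232,200 Ft − 99,190 Ft = 133,010 Ft.

133,010 Ft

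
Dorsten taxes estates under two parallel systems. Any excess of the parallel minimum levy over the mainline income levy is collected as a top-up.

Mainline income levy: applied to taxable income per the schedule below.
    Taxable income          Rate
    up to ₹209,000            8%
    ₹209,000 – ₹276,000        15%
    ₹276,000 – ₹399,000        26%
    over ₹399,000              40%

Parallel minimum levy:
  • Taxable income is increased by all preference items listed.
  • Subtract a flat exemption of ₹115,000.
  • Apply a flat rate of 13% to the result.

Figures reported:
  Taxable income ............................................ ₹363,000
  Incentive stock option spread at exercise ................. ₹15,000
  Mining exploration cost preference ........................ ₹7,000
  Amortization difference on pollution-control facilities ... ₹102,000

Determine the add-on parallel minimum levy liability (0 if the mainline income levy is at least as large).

₹0

Parallel minimum levy:
  Adjusted income: ₹363,000 + ₹15,000 + ₹7,000 + ₹102,000 = ₹487,000
  Less exemption ₹115,000 → base ₹372,000
  ₹372,000 × 13% = ₹48,360

Mainline income levy:
  ₹209,000 × 8% = ₹16,720
  ₹67,000 × 15% = ₹10,050
  ₹87,000 × 26% = ₹22,620
  → ₹49,390

₹48,360 ≤ ₹49,390, so no add-on is due.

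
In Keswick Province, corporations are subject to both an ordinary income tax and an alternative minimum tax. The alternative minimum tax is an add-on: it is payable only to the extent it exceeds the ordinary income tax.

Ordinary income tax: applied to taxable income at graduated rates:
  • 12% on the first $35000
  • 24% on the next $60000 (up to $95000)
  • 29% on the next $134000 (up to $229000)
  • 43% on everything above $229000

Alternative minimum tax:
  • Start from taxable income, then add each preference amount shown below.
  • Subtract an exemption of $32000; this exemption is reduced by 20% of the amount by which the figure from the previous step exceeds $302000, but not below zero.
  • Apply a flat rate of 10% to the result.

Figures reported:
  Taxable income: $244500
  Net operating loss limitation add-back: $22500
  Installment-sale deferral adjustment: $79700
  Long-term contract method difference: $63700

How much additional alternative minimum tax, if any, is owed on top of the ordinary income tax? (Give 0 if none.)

Ordinary income tax:
  $35000 × 12% = $4200
  $60000 × 24% = $14400
  $134000 × 29% = $38860
  $15500 × 43% = $6665
  → $64125

Alternative minimum tax:
  Adjusted income: $244500 + $22500 + $79700 + $63700 = $410400
  Exemption: $32000 − 20% × ($410400 − $302000) = $32000 − $21680 = $10320
  Base: $410400 − $10320 = $400080
  $400080 × 10% = $40008

$40008 ≤ $64125, so no add-on is due.

$0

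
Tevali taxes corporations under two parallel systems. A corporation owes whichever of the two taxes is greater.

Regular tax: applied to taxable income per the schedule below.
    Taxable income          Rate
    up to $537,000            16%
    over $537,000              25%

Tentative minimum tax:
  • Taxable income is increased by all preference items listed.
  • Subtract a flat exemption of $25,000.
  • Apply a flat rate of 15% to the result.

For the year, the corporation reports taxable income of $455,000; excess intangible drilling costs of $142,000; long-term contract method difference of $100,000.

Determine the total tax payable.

$100,800

Regular tax:
  $455,000 × 16% = $72,800

Tentative minimum tax:
  Adjusted income: $455,000 + $142,000 + $100,000 = $697,000
  Less exemption $25,000 → base $672,000
  $672,000 × 15% = $100,800

$100,800 > $72,800, so the tentative minimum tax is the binding amount.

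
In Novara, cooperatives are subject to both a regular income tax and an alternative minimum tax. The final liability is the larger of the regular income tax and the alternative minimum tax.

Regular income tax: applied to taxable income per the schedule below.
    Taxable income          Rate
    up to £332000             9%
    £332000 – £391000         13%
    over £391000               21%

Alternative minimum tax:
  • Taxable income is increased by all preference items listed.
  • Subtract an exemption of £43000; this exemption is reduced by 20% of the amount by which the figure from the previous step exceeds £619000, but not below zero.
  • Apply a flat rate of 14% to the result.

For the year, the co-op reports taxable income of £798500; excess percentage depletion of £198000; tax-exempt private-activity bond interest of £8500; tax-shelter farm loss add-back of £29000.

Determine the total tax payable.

Alternative minimum tax:
  Adjusted income: £798500 + £198000 + £8500 + £29000 = £1034000
  Exemption: 20% × (£1034000 − £619000) = £83000 ≥ £43000, so the exemption is fully phased out
  Base: £1034000 − £0 = £1034000
  £1034000 × 14% = £144760

Regular income tax:
  £332000 × 9% = £29880
  £59000 × 13% = £7670
  £407500 × 21% = £85575
  → £123125

£144760 > £123125, so the alternative minimum tax is the binding amount.

£144760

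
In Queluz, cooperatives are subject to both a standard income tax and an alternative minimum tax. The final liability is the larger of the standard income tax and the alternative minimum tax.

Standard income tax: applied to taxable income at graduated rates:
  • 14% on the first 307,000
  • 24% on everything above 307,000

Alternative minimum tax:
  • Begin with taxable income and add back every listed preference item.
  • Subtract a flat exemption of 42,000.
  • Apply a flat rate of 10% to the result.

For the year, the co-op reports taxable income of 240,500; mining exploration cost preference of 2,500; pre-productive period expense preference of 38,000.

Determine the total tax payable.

Alternative minimum tax:
  Adjusted income: 240,500 + 2,500 + 38,000 = 281,000
  Less exemption 42,000 → base 239,000
  239,000 × 10% = 23,900

Standard income tax:
  240,500 × 14% = 33,670

33,670 > 23,900, so the standard income tax governs.

33,670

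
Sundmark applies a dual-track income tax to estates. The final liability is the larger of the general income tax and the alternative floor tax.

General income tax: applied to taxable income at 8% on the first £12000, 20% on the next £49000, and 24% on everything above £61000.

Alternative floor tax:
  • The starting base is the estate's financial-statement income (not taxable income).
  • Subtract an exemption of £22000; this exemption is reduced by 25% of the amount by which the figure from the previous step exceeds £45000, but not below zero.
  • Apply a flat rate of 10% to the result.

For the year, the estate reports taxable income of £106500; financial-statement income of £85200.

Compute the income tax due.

£21680

Alternative floor tax:
  Base (financial-statement income): £85200
  Exemption: £22000 − 25% × (£85200 − £45000) = £22000 − £10050 = £11950
  Base: £85200 − £11950 = £73250
  £73250 × 10% = £7325

General income tax:
  £12000 × 8% = £960
  £49000 × 20% = £9800
  £45500 × 24% = £10920
  → £21680

£21680 > £7325, so the general income tax governs.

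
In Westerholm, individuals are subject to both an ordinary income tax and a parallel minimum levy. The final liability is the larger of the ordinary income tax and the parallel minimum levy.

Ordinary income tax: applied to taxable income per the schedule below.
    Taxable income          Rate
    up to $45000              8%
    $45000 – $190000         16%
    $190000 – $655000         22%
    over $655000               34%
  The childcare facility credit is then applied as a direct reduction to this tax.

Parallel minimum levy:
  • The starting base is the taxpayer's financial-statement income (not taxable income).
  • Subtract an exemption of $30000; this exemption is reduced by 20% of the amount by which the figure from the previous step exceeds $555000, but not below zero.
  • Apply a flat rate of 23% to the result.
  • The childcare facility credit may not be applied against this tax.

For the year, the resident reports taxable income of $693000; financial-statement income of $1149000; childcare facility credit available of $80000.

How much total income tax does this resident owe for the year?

$264270

Ordinary income tax:
  $45000 × 8% = $3600
  $145000 × 16% = $23200
  $465000 × 22% = $102300
  $38000 × 34% = $12920
  → $142020
  Less childcare facility credit $80000 → $62020

Parallel minimum levy:
  Base (financial-statement income): $1149000
  Exemption: 20% × ($1149000 − $555000) = $118800 ≥ $30000, so the exemption is fully phased out
  Base: $1149000 − $0 = $1149000
  $1149000 × 23% = $264270

$264270 > $62020, so the parallel minimum levy is the binding amount.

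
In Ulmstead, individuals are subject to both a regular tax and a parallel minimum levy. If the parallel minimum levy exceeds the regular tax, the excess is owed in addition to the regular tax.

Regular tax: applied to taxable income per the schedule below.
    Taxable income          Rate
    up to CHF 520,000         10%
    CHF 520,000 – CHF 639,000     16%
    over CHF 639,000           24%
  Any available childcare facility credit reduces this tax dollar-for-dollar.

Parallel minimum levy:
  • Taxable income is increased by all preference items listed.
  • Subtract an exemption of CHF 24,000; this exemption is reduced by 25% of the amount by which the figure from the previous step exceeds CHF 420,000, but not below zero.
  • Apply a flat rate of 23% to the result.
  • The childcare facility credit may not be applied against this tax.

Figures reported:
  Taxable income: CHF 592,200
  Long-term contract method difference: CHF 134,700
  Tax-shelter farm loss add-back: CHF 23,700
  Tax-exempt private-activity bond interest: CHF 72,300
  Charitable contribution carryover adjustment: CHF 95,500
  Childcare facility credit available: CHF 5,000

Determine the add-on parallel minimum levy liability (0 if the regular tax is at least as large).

CHF 152,680

Parallel minimum levy:
  Adjusted income: CHF 592,200 + CHF 134,700 + CHF 23,700 + CHF 72,300 + CHF 95,500 = CHF 918,400
  Exemption: 25% × (CHF 918,400 − CHF 420,000) = CHF 124,600 ≥ CHF 24,000, so the exemption is fully phased out
  Base: CHF 918,400 − CHF 0 = CHF 918,400
  CHF 918,400 × 23% = CHF 211,232

Regular tax:
  CHF 520,000 × 10% = CHF 52,000
  CHF 72,200 × 16% = CHF 11,552
  → CHF 63,552
  Less childcare facility credit CHF 5,000 → CHF 58,552

Excess of parallel minimum levy over regular tax: CHF 211,232 − CHF 58,552 = CHF 152,680.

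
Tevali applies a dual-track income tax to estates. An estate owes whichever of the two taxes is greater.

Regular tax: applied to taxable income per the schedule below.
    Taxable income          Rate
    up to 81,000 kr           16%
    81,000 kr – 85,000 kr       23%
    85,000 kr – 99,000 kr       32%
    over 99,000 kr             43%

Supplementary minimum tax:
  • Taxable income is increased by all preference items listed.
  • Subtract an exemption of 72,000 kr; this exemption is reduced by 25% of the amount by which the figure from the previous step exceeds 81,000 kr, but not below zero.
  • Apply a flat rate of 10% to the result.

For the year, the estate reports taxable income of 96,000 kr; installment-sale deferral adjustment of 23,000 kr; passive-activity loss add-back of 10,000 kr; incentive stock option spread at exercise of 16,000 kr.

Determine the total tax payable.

Supplementary minimum tax:
  Adjusted income: 96,000 kr + 23,000 kr + 10,000 kr + 16,000 kr = 145,000 kr
  Exemption: 72,000 kr − 25% × (145,000 kr − 81,000 kr) = 72,000 kr − 16,000 kr = 56,000 kr
  Base: 145,000 kr − 56,000 kr = 89,000 kr
  89,000 kr × 10% = 8,900 kr

Regular tax:
  81,000 kr × 16% = 12,960 kr
  4,000 kr × 23% = 920 kr
  11,000 kr × 32% = 3,520 kr
  → 17,400 kr

17,400 kr > 8,900 kr, so the regular tax governs.

17,400 kr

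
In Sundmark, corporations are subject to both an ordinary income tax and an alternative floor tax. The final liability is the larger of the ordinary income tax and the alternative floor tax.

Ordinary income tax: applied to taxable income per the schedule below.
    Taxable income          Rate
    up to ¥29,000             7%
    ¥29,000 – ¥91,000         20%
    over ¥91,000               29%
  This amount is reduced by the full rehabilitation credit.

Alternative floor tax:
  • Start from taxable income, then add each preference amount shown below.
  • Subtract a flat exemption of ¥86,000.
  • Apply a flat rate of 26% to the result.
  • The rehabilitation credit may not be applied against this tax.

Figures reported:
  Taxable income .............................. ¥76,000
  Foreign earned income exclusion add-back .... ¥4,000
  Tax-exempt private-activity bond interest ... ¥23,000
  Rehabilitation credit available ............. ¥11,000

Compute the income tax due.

Ordinary income tax:
  ¥29,000 × 7% = ¥2,030
  ¥47,000 × 20% = ¥9,400
  → ¥11,430
  Less rehabilitation credit ¥11,000 → ¥430

Alternative floor tax:
  Adjusted income: ¥76,000 + ¥4,000 + ¥23,000 = ¥103,000
  Less exemption ¥86,000 → base ¥17,000
  ¥17,000 × 26% = ¥4,420

¥4,420 > ¥430, so the alternative floor tax is the binding amount.

¥4,420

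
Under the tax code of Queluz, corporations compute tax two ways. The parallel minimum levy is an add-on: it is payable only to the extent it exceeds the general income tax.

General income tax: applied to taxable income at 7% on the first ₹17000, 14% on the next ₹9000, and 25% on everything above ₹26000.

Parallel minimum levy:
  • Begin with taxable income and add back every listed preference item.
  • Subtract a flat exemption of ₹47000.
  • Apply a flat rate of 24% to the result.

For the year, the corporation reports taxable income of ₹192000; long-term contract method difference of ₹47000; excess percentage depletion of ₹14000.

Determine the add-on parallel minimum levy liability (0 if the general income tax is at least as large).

₹5490

Parallel minimum levy:
  Adjusted income: ₹192000 + ₹47000 + ₹14000 = ₹253000
  Less exemption ₹47000 → base ₹206000
  ₹206000 × 24% = ₹49440

General income tax:
  ₹17000 × 7% = ₹1190
  ₹9000 × 14% = ₹1260
  ₹166000 × 25% = ₹41500
  → ₹43950

Excess of parallel minimum levy over general income tax: ₹49440 − ₹43950 = ₹5490.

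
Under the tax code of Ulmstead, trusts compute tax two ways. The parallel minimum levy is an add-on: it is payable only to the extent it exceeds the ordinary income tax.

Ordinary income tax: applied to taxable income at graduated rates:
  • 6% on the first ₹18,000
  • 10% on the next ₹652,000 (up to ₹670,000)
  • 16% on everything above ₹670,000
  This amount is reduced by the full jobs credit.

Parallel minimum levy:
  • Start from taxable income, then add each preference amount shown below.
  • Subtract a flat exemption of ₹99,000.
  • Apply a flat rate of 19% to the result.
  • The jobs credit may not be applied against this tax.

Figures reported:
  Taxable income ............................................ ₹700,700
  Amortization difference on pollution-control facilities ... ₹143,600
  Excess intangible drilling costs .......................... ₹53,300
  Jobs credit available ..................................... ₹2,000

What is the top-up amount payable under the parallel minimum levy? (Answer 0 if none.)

₹82,542

Ordinary income tax:
  ₹18,000 × 6% = ₹1,080
  ₹652,000 × 10% = ₹65,200
  ₹30,700 × 16% = ₹4,912
  → ₹71,192
  Less jobs credit ₹2,000 → ₹69,192

Parallel minimum levy:
  Adjusted income: ₹700,700 + ₹143,600 + ₹53,300 = ₹897,600
  Less exemption ₹99,000 → base ₹798,600
  ₹798,600 × 19% = ₹151,734

Excess of parallel minimum levy over ordinary income tax: ₹151,734 − ₹69,192 = ₹82,542.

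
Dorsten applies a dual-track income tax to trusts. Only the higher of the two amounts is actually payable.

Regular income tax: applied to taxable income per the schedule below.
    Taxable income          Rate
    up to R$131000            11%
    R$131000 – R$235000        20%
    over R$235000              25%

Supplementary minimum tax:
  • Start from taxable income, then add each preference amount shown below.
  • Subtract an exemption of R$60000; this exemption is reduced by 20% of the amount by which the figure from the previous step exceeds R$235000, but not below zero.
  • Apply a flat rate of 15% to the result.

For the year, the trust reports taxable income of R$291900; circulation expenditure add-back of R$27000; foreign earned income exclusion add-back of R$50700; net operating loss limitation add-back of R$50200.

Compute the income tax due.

Supplementary minimum tax:
  Adjusted income: R$291900 + R$27000 + R$50700 + R$50200 = R$419800
  Exemption: R$60000 − 20% × (R$419800 − R$235000) = R$60000 − R$36960 = R$23040
  Base: R$419800 − R$23040 = R$396760
  R$396760 × 15% = R$59514

Regular income tax:
  R$131000 × 11% = R$14410
  R$104000 × 20% = R$20800
  R$56900 × 25% = R$14225
  → R$49435

R$59514 > R$49435, so the supplementary minimum tax is the binding amount.

R$59514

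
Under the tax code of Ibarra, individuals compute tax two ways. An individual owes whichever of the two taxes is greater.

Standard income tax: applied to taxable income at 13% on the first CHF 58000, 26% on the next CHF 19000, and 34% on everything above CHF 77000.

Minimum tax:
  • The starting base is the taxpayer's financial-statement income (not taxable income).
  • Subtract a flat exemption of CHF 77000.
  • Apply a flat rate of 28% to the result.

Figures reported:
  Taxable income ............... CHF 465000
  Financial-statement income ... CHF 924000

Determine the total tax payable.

Minimum tax:
  Base (financial-statement income): CHF 924000
  Less exemption CHF 77000 → base CHF 847000
  CHF 847000 × 28% = CHF 237160

Standard income tax:
  CHF 58000 × 13% = CHF 7540
  CHF 19000 × 26% = CHF 4940
  CHF 388000 × 34% = CHF 131920
  → CHF 144400

CHF 237160 > CHF 144400, so the minimum tax is the binding amount.

CHF 237160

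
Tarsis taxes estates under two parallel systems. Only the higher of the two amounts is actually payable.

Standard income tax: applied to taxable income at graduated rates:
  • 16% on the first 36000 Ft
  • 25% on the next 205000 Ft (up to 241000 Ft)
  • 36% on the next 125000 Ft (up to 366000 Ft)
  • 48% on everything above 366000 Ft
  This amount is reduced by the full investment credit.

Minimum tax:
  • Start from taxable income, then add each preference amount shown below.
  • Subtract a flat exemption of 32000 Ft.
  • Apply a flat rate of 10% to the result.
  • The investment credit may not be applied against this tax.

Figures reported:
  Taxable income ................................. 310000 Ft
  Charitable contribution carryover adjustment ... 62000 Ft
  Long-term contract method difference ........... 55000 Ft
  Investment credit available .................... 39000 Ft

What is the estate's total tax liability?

Minimum tax:
  Adjusted income: 310000 Ft + 62000 Ft + 55000 Ft = 427000 Ft
  Less exemption 32000 Ft → base 395000 Ft
  395000 Ft × 10% = 39500 Ft

Standard income tax:
  36000 Ft × 16% = 5760 Ft
  205000 Ft × 25% = 51250 Ft
  69000 Ft × 36% = 24840 Ft
  → 81850 Ft
  Less investment credit 39000 Ft → 42850 Ft

42850 Ft > 39500 Ft, so the standard income tax governs.

42850 Ft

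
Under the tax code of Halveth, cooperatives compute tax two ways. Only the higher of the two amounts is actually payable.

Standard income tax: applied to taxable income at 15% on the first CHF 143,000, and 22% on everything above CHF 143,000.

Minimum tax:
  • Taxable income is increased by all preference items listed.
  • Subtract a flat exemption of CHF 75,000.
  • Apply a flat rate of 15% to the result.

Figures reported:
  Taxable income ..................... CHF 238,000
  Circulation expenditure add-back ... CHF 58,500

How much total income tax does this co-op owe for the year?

CHF 42,350

Minimum tax:
  Adjusted income: CHF 238,000 + CHF 58,500 = CHF 296,500
  Less exemption CHF 75,000 → base CHF 221,500
  CHF 221,500 × 15% = CHF 33,225

Standard income tax:
  CHF 143,000 × 15% = CHF 21,450
  CHF 95,000 × 22% = CHF 20,900
  → CHF 42,350

CHF 42,350 > CHF 33,225, so the standard income tax governs.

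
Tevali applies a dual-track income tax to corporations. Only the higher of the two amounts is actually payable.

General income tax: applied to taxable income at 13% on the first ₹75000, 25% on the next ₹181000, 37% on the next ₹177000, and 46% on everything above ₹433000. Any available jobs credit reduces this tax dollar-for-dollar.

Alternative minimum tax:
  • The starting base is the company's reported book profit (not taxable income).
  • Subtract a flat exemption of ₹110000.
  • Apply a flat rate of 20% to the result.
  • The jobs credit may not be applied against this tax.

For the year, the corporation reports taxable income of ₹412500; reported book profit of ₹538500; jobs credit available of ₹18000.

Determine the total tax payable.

₹94905

Alternative minimum tax:
  Base (reported book profit): ₹538500
  Less exemption ₹110000 → base ₹428500
  ₹428500 × 20% = ₹85700

General income tax:
  ₹75000 × 13% = ₹9750
  ₹181000 × 25% = ₹45250
  ₹156500 × 37% = ₹57905
  → ₹112905
  Less jobs credit ₹18000 → ₹94905

₹94905 > ₹85700, so the general income tax governs.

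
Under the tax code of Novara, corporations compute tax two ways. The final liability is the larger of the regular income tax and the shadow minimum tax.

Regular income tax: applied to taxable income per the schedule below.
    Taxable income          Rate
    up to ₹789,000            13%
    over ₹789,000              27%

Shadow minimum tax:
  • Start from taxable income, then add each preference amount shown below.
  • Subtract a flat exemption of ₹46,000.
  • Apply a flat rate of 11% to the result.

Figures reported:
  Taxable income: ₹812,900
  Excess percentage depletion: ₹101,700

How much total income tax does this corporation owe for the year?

₹109,023

Regular income tax:
  ₹789,000 × 13% = ₹102,570
  ₹23,900 × 27% = ₹6,453
  → ₹109,023

Shadow minimum tax:
  Adjusted income: ₹812,900 + ₹101,700 = ₹914,600
  Less exemption ₹46,000 → base ₹868,600
  ₹868,600 × 11% = ₹95,546

₹109,023 > ₹95,546, so the regular income tax governs.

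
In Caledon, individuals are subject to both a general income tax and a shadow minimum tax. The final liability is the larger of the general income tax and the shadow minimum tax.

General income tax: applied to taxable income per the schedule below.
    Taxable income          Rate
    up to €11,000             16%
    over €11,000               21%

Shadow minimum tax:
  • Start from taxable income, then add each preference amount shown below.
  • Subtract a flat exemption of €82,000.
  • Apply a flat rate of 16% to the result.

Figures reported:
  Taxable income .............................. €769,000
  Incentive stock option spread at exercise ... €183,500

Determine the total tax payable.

General income tax:
  €11,000 × 16% = €1,760
  €758,000 × 21% = €159,180
  → €160,940

Shadow minimum tax:
  Adjusted income: €769,000 + €183,500 = €952,500
  Less exemption €82,000 → base €870,500
  €870,500 × 16% = €139,280

€160,940 > €139,280, so the general income tax governs.

€160,940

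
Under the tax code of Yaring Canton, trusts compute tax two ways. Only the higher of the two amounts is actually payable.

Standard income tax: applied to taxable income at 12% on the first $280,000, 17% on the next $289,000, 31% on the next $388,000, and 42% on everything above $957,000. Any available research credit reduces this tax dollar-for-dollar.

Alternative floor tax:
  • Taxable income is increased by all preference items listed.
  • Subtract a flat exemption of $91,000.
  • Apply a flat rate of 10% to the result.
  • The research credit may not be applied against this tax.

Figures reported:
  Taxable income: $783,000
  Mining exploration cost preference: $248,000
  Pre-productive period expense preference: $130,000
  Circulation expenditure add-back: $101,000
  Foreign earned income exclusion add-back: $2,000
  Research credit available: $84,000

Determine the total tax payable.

Standard income tax:
  $280,000 × 12% = $33,600
  $289,000 × 17% = $49,130
  $214,000 × 31% = $66,340
  → $149,070
  Less research credit $84,000 → $65,070

Alternative floor tax:
  Adjusted income: $783,000 + $248,000 + $130,000 + $101,000 + $2,000 = $1,264,000
  Less exemption $91,000 → base $1,173,000
  $1,173,000 × 10% = $117,300

$117,300 > $65,070, so the alternative floor tax is the binding amount.

$117,300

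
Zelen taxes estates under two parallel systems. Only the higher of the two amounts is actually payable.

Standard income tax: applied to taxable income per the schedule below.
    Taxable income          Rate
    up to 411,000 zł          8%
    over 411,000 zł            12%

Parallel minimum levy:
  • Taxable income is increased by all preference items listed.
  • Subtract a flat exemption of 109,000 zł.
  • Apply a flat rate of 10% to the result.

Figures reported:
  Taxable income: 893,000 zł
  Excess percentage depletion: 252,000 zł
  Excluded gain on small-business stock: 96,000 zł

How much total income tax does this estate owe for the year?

Standard income tax:
  411,000 zł × 8% = 32,880 zł
  482,000 zł × 12% = 57,840 zł
  → 90,720 zł

Parallel minimum levy:
  Adjusted income: 893,000 zł + 252,000 zł + 96,000 zł = 1,241,000 zł
  Less exemption 109,000 zł → base 1,132,000 zł
  1,132,000 zł × 10% = 113,200 zł

113,200 zł > 90,720 zł, so the parallel minimum levy is the binding amount.

113,200 zł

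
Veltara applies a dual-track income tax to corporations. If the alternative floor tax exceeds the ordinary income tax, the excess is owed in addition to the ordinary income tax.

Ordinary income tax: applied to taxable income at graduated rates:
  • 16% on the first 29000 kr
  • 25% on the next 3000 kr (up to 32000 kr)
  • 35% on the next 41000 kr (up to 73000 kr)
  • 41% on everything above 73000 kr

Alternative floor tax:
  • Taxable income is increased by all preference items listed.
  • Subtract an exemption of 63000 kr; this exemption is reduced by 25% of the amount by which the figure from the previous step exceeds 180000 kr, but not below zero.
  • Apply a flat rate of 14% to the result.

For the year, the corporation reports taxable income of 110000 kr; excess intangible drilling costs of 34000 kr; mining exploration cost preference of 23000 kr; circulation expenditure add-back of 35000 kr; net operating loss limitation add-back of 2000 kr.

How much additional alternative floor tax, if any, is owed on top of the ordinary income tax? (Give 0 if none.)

0 kr

Ordinary income tax:
  29000 kr × 16% = 4640 kr
  3000 kr × 25% = 750 kr
  41000 kr × 35% = 14350 kr
  37000 kr × 41% = 15170 kr
  → 34910 kr

Alternative floor tax:
  Adjusted income: 110000 kr + 34000 kr + 23000 kr + 35000 kr + 2000 kr = 204000 kr
  Exemption: 63000 kr − 25% × (204000 kr − 180000 kr) = 63000 kr − 6000 kr = 57000 kr
  Base: 204000 kr − 57000 kr = 147000 kr
  147000 kr × 14% = 20580 kr

20580 kr ≤ 34910 kr, so no add-on is due.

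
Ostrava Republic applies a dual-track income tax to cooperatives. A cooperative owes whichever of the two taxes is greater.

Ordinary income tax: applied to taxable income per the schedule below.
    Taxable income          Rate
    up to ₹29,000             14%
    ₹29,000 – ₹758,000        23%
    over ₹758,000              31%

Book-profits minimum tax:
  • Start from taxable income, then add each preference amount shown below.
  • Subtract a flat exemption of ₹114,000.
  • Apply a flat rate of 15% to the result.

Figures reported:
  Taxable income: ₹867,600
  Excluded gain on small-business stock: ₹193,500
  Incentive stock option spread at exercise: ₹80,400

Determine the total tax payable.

Ordinary income tax:
  ₹29,000 × 14% = ₹4,060
  ₹729,000 × 23% = ₹167,670
  ₹109,600 × 31% = ₹33,976
  → ₹205,706

Book-profits minimum tax:
  Adjusted income: ₹867,600 + ₹193,500 + ₹80,400 = ₹1,141,500
  Less exemption ₹114,000 → base ₹1,027,500
  ₹1,027,500 × 15% = ₹154,125

₹205,706 > ₹154,125, so the ordinary income tax governs.

₹205,706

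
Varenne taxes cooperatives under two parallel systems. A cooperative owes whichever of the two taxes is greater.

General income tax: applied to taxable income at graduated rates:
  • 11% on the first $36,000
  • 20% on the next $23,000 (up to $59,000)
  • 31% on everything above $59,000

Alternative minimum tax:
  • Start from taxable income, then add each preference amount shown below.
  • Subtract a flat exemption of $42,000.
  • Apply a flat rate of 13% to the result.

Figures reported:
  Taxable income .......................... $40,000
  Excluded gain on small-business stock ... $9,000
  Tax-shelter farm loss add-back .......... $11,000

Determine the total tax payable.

$4,760

General income tax:
  $36,000 × 11% = $3,960
  $4,000 × 20% = $800
  → $4,760

Alternative minimum tax:
  Adjusted income: $40,000 + $9,000 + $11,000 = $60,000
  Less exemption $42,000 → base $18,000
  $18,000 × 13% = $2,340

$4,760 > $2,340, so the general income tax governs.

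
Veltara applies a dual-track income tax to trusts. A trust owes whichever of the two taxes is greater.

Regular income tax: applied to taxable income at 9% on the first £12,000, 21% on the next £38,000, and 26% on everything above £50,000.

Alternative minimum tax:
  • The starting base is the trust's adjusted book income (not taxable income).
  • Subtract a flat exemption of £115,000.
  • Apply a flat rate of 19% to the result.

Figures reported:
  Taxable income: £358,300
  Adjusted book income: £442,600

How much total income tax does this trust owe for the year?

Regular income tax:
  £12,000 × 9% = £1,080
  £38,000 × 21% = £7,980
  £308,300 × 26% = £80,158
  → £89,218

Alternative minimum tax:
  Base (adjusted book income): £442,600
  Less exemption £115,000 → base £327,600
  £327,600 × 19% = £62,244

£89,218 > £62,244, so the regular income tax governs.

£89,218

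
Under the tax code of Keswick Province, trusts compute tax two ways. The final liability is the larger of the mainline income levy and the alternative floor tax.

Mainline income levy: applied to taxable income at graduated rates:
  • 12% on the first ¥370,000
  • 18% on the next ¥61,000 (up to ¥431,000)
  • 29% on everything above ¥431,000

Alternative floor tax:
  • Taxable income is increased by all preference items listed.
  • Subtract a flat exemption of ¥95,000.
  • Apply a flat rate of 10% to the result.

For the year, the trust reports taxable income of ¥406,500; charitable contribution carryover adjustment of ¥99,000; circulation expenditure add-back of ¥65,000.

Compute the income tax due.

Alternative floor tax:
  Adjusted income: ¥406,500 + ¥99,000 + ¥65,000 = ¥570,500
  Less exemption ¥95,000 → base ¥475,500
  ¥475,500 × 10% = ¥47,550

Mainline income levy:
  ¥370,000 × 12% = ¥44,400
  ¥36,500 × 18% = ¥6,570
  → ¥50,970

¥50,970 > ¥47,550, so the mainline income levy governs.

¥50,970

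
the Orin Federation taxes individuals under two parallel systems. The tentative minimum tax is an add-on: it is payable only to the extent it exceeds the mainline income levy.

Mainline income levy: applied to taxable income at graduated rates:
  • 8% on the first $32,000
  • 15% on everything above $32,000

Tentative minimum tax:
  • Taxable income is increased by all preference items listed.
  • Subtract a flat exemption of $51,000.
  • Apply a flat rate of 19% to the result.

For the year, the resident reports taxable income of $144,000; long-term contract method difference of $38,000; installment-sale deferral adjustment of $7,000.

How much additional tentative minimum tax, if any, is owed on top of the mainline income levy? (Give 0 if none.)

Mainline income levy:
  $32,000 × 8% = $2,560
  $112,000 × 15% = $16,800
  → $19,360

Tentative minimum tax:
  Adjusted income: $144,000 + $38,000 + $7,000 = $189,000
  Less exemption $51,000 → base $138,000
  $138,000 × 19% = $26,220

Excess of tentative minimum tax over mainline income levy: $26,220 − $19,360 = $6,860.

$6,860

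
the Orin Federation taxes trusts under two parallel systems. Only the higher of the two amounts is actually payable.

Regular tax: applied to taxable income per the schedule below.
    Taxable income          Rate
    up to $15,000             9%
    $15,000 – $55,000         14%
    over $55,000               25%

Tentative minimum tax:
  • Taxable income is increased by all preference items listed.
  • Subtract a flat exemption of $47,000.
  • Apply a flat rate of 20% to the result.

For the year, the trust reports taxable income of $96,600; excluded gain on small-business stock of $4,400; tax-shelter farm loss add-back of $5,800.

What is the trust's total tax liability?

$17,350

Regular tax:
  $15,000 × 9% = $1,350
  $40,000 × 14% = $5,600
  $41,600 × 25% = $10,400
  → $17,350

Tentative minimum tax:
  Adjusted income: $96,600 + $4,400 + $5,800 = $106,800
  Less exemption $47,000 → base $59,800
  $59,800 × 20% = $11,960

$17,350 > $11,960, so the regular tax governs.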